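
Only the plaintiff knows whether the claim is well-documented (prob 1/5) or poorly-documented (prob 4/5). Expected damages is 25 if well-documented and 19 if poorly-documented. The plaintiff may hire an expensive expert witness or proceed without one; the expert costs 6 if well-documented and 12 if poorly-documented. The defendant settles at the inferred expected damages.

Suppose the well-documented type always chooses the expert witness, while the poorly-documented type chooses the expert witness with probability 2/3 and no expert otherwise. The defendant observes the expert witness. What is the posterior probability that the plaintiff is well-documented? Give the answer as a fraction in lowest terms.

3/11

P(the expert witness) = (1/5)·1 + (4/5)·(2/3) = 11/15.
By Bayes' rule, P(well-documented | the expert witness) = (1/5) / (11/15) = 3/11.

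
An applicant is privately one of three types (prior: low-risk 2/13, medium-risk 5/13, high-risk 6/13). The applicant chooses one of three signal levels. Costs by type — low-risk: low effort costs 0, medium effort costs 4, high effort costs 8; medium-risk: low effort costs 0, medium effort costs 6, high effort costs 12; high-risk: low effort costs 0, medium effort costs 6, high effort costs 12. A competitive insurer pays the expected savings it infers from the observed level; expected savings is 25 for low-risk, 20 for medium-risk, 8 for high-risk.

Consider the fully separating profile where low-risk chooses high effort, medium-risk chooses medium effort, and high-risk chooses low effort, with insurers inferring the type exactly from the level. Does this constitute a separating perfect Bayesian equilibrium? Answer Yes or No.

No

Separating rebates: high effort → 25, medium effort → 20, low effort → 8.
low-risk (assigned high effort): low effort: 8 − 0 = 8; medium effort: 20 − 4 = 16; high effort: 25 − 8 = 17. low-risk stays.
medium-risk (assigned medium effort): low effort: 8 − 0 = 8; medium effort: 20 − 6 = 14; high effort: 25 − 12 = 13. medium-risk stays.
high-risk (assigned low effort): low effort: 8 − 0 = 8; medium effort: 20 − 6 = 14; high effort: 25 − 12 = 13. high-risk prefers medium effort.
At least one type deviates; the separating profile fails.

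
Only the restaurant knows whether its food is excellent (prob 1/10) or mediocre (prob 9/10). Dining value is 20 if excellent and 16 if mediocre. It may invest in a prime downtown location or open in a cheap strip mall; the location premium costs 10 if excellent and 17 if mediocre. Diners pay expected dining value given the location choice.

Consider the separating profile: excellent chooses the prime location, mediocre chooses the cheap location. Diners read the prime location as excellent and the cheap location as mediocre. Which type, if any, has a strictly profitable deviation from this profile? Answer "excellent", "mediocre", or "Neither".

The prime location pays 20; the cheap location pays 16.
excellent: assigned the prime location, nets 20 − 10 = 10; deviating to the cheap location nets 16.
mediocre: assigned the cheap location, nets 16; deviating to the prime location nets 20 − 17 = 3.
The excellent type gains 6 by deviating.

excellent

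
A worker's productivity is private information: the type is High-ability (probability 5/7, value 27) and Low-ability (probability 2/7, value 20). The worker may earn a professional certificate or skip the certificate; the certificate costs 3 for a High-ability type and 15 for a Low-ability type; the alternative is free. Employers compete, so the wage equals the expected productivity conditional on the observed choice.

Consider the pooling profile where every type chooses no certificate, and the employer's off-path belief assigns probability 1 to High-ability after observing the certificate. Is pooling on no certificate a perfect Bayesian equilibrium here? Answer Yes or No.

Yes

On path, the employer holds the prior and pays 5/7·27 + 2/7·20 = 25. Off path (the certificate), believing High-ability, it pays 27.
High-ability: no certificate nets 25; the certificate nets 27 − 3 = 24. High-ability stays.
Low-ability: no certificate nets 25; the certificate nets 27 − 15 = 12. Low-ability stays.
No type deviates, so pooling is sustained.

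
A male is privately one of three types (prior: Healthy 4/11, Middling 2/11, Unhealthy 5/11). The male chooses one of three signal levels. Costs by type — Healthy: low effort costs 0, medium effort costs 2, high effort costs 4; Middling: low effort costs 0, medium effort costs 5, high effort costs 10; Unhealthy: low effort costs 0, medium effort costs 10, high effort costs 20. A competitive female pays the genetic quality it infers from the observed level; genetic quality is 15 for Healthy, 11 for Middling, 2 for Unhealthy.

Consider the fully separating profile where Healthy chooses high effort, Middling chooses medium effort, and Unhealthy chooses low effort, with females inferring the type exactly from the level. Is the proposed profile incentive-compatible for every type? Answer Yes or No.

Separating mating payoffs: high effort → 15, medium effort → 11, low effort → 2.
Healthy (assigned high effort): low effort: 2 − 0 = 2; medium effort: 11 − 2 = 9; high effort: 15 − 4 = 11. Healthy stays.
Middling (assigned medium effort): low effort: 2 − 0 = 2; medium effort: 11 − 5 = 6; high effort: 15 − 10 = 5. Middling stays.
Unhealthy (assigned low effort): low effort: 2 − 0 = 2; medium effort: 11 − 10 = 1; high effort: 15 − 20 = -5. Unhealthy stays.
Every type prefers its assigned level; separation holds.

Yes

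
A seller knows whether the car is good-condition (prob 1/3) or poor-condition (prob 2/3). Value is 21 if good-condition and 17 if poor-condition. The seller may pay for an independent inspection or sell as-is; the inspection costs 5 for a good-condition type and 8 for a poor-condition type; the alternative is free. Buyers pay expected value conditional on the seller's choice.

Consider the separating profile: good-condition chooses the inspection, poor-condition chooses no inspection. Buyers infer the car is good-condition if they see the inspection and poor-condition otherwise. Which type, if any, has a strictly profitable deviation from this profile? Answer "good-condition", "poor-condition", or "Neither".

The inspection pays 21; no inspection pays 17.
good-condition: assigned the inspection, nets 21 − 5 = 16; deviating to no inspection nets 17.
poor-condition: assigned no inspection, nets 17; deviating to the inspection nets 21 − 8 = 13.
The good-condition type gains 1 by deviating.

good-condition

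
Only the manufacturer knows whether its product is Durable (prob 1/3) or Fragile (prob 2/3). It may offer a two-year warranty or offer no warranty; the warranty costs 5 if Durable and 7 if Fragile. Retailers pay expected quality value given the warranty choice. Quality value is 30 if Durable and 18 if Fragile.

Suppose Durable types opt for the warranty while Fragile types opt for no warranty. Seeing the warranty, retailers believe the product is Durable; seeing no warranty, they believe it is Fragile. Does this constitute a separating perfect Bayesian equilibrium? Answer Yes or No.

No

Under these beliefs, the warranty earns price 30 and no warranty earns price 18.
Durable: the warranty nets 30 − 5 = 25; no warranty nets 18. Durable prefers the warranty.
Fragile: the warranty nets 30 − 7 = 23; no warranty nets 18. Fragile would deviate to the warranty.
Fragile has a profitable deviation, so the profile is not an equilibrium.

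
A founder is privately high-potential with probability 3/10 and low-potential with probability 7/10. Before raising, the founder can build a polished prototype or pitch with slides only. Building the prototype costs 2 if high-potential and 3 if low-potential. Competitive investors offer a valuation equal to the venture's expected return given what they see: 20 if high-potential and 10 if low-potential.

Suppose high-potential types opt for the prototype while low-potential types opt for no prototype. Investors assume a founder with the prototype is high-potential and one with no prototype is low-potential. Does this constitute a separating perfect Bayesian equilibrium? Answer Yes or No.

No

Under these beliefs, the prototype earns valuation 20 and no prototype earns valuation 10.
high-potential: the prototype nets 20 − 2 = 18; no prototype nets 10. high-potential prefers the prototype.
low-potential: the prototype nets 20 − 3 = 17; no prototype nets 10. low-potential would deviate to the prototype.
low-potential has a profitable deviation, so the profile is not an equilibrium.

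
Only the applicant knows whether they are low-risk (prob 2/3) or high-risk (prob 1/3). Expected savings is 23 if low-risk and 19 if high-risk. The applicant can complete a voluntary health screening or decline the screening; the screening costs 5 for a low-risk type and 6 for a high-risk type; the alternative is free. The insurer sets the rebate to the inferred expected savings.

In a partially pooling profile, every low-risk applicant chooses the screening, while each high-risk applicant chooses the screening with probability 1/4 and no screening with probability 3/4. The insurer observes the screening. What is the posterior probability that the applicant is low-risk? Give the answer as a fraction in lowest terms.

8/9

P(the screening) = (2/3)·1 + (1/3)·(1/4) = 3/4.
By Bayes' rule, P(low-risk | the screening) = (2/3) / (3/4) = 8/9.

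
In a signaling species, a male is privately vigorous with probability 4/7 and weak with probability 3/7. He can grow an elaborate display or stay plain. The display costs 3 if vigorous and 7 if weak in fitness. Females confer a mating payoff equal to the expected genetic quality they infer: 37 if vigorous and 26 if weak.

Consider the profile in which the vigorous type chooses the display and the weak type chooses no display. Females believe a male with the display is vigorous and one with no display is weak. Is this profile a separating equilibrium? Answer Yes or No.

No

Under these beliefs, the display earns mating payoff 37 and no display earns mating payoff 26.
vigorous: the display nets 37 − 3 = 34; no display nets 26. vigorous prefers the display.
weak: the display nets 37 − 7 = 30; no display nets 26. weak would deviate to the display.
weak has a profitable deviation, so the profile is not an equilibrium.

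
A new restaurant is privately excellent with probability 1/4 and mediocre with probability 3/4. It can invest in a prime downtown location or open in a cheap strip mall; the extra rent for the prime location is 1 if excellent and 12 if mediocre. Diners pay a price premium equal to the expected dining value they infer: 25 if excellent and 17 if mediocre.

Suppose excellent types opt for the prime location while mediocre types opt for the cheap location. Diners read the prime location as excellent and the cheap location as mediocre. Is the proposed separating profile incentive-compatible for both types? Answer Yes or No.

Yes

Under these beliefs, the prime location earns price premium 25 and the cheap location earns price premium 17.
excellent: the prime location nets 25 − 1 = 24; the cheap location nets 17. excellent prefers the prime location.
mediocre: the prime location nets 25 − 12 = 13; the cheap location nets 17. mediocre prefers the cheap location.
Neither type deviates, so the separating profile is an equilibrium.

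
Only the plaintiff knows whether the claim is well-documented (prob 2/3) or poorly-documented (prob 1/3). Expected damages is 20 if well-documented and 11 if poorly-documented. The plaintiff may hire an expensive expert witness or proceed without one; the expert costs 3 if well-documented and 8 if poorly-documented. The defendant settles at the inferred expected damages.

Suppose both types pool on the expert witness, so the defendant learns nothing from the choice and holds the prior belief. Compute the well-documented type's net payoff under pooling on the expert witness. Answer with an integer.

14

Pooled settlement = 2/3·20 + 1/3·11 = 17.
well-documented pays cost 3 for the expert witness, so net payoff = 17 − 3 = 14.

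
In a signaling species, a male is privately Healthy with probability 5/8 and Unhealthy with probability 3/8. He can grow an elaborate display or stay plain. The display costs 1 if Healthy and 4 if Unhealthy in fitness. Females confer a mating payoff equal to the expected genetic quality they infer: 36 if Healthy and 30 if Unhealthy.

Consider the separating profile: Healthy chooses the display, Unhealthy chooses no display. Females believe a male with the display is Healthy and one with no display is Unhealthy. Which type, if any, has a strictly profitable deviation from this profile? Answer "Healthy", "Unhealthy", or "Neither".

The display pays 36; no display pays 30.
Healthy: assigned the display, nets 36 − 1 = 35; deviating to no display nets 30.
Unhealthy: assigned no display, nets 30; deviating to the display nets 36 − 4 = 32.
The Unhealthy type gains 2 by deviating.

Unhealthy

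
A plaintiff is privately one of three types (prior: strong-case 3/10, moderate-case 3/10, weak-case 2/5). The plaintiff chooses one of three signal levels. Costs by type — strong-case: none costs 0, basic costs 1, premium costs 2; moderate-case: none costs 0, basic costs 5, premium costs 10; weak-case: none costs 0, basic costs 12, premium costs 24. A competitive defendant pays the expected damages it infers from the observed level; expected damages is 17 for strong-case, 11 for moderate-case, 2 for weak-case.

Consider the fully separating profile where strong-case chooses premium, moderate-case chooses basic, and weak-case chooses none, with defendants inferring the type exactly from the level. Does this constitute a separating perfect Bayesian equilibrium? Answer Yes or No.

No

Separating settlements: premium → 17, basic → 11, none → 2.
strong-case (assigned premium): none: 2 − 0 = 2; basic: 11 − 1 = 10; premium: 17 − 2 = 15. strong-case stays.
moderate-case (assigned basic): none: 2 − 0 = 2; basic: 11 − 5 = 6; premium: 17 − 10 = 7. moderate-case prefers premium.
weak-case (assigned none): none: 2 − 0 = 2; basic: 11 − 12 = -1; premium: 17 − 24 = -7. weak-case stays.
At least one type deviates; the separating profile fails.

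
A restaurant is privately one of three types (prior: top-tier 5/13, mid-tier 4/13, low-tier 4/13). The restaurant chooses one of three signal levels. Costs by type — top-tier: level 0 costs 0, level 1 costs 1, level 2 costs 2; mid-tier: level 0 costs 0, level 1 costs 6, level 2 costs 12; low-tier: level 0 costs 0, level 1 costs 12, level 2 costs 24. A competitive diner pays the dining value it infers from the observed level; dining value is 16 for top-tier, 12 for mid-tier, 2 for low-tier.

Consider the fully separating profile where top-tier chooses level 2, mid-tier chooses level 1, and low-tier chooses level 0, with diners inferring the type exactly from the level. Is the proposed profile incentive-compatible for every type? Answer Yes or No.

Separating price premiums: level 2 → 16, level 1 → 12, level 0 → 2.
top-tier (assigned level 2): level 0: 2 − 0 = 2; level 1: 12 − 1 = 11; level 2: 16 − 2 = 14. top-tier stays.
mid-tier (assigned level 1): level 0: 2 − 0 = 2; level 1: 12 − 6 = 6; level 2: 16 − 12 = 4. mid-tier stays.
low-tier (assigned level 0): level 0: 2 − 0 = 2; level 1: 12 − 12 = 0; level 2: 16 − 24 = -8. low-tier stays.
Every type prefers its assigned level; separation holds.

Yes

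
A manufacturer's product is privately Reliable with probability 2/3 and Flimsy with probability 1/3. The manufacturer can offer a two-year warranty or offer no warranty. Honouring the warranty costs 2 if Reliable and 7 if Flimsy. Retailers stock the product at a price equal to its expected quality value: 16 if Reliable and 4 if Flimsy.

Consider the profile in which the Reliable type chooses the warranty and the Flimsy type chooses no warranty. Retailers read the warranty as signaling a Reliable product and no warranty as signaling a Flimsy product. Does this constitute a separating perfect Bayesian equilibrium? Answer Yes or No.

No

Under these beliefs, the warranty earns price 16 and no warranty earns price 4.
Reliable: the warranty nets 16 − 2 = 14; no warranty nets 4. Reliable prefers the warranty.
Flimsy: the warranty nets 16 − 7 = 9; no warranty nets 4. Flimsy would deviate to the warranty.
Flimsy has a profitable deviation, so the profile is not an equilibrium.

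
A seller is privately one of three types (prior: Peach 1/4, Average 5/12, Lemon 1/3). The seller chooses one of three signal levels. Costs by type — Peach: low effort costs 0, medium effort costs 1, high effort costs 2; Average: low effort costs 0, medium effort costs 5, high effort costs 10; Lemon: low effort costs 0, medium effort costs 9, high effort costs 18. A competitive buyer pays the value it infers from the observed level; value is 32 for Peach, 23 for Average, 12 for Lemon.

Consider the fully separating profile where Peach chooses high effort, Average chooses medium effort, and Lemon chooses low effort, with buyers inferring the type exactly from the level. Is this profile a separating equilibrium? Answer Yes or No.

Separating prices: high effort → 32, medium effort → 23, low effort → 12.
Peach (assigned high effort): low effort: 12 − 0 = 12; medium effort: 23 − 1 = 22; high effort: 32 − 2 = 30. Peach stays.
Average (assigned medium effort): low effort: 12 − 0 = 12; medium effort: 23 − 5 = 18; high effort: 32 − 10 = 22. Average prefers high effort.
Lemon (assigned low effort): low effort: 12 − 0 = 12; medium effort: 23 − 9 = 14; high effort: 32 − 18 = 14. Lemon prefers medium effort.
At least one type deviates; the separating profile fails.

No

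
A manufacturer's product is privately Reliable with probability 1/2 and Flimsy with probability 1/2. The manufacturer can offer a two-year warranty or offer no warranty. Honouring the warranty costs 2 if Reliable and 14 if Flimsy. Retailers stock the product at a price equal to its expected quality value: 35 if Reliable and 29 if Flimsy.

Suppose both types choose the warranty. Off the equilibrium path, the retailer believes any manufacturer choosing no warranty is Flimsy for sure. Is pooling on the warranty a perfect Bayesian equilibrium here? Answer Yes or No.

No

On path, the retailer holds the prior and pays 1/2·35 + 1/2·29 = 32. Off path (no warranty), believing Flimsy, it pays 29.
Reliable: the warranty nets 32 − 2 = 30; no warranty nets 29. Reliable stays.
Flimsy: the warranty nets 32 − 14 = 18; no warranty nets 29. Flimsy would deviate.
A type deviates, so pooling fails.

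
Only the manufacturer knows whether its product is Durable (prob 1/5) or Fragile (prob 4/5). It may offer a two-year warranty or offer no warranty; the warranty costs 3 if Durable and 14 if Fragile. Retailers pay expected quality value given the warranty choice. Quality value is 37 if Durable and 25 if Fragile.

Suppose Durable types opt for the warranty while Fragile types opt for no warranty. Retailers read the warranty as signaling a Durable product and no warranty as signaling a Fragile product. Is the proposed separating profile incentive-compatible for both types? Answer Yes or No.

Yes

Under these beliefs, the warranty earns price 37 and no warranty earns price 25.
Durable: the warranty nets 37 − 3 = 34; no warranty nets 25. Durable prefers the warranty.
Fragile: the warranty nets 37 − 14 = 23; no warranty nets 25. Fragile prefers no warranty.
Neither type deviates, so the separating profile is an equilibrium.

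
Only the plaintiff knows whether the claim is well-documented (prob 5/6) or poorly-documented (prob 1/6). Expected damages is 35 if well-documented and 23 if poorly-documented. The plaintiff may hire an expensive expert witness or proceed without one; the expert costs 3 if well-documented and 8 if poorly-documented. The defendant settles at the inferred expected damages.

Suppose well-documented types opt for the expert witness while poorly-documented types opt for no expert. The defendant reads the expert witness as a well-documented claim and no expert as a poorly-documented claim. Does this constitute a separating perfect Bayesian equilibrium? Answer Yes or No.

Under these beliefs, the expert witness earns settlement 35 and no expert earns settlement 23.
well-documented: the expert witness nets 35 − 3 = 32; no expert nets 23. well-documented prefers the expert witness.
poorly-documented: the expert witness nets 35 − 8 = 27; no expert nets 23. poorly-documented would deviate to the expert witness.
poorly-documented has a profitable deviation, so the profile is not an equilibrium.

No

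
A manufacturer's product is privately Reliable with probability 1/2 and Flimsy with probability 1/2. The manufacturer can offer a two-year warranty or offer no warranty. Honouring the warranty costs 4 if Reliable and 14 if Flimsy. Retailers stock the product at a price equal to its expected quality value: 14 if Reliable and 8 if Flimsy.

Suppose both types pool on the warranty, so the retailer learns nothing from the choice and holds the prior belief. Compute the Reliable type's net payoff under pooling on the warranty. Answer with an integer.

Pooled price = 1/2·14 + 1/2·8 = 11.
Reliable pays cost 4 for the warranty, so net payoff = 11 − 4 = 7.

7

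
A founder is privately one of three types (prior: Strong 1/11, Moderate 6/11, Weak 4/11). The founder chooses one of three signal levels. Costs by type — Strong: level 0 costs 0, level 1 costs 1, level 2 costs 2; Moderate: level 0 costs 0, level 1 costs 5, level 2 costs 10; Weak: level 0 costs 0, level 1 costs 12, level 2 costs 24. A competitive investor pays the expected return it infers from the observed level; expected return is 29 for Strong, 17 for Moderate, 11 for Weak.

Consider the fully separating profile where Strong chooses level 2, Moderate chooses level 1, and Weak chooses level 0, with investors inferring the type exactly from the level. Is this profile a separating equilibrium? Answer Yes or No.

Separating valuations: level 2 → 29, level 1 → 17, level 0 → 11.
Strong (assigned level 2): level 0: 11 − 0 = 11; level 1: 17 − 1 = 16; level 2: 29 − 2 = 27. Strong stays.
Moderate (assigned level 1): level 0: 11 − 0 = 11; level 1: 17 − 5 = 12; level 2: 29 − 10 = 19. Moderate prefers level 2.
Weak (assigned level 0): level 0: 11 − 0 = 11; level 1: 17 − 12 = 5; level 2: 29 − 24 = 5. Weak stays.
At least one type deviates; the separating profile fails.

No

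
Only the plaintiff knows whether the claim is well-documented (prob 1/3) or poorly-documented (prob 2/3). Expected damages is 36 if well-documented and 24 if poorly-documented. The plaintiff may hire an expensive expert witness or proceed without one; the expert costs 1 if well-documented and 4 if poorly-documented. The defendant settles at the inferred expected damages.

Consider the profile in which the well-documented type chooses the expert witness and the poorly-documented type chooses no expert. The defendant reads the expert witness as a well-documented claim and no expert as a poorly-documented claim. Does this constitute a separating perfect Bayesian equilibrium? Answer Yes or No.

No

Under these beliefs, the expert witness earns settlement 36 and no expert earns settlement 24.
well-documented: the expert witness nets 36 − 1 = 35; no expert nets 24. well-documented prefers the expert witness.
poorly-documented: the expert witness nets 36 − 4 = 32; no expert nets 24. poorly-documented would deviate to the expert witness.
poorly-documented has a profitable deviation, so the profile is not an equilibrium.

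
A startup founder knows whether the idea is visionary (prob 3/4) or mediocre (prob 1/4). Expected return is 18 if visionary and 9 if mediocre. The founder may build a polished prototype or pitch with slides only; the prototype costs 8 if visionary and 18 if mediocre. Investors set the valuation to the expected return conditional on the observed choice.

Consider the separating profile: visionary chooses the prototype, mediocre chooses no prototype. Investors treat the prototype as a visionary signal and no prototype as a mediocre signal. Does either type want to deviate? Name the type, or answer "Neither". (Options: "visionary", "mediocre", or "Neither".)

The prototype pays 18; no prototype pays 9.
visionary: assigned the prototype, nets 18 − 8 = 10; deviating to no prototype nets 9.
mediocre: assigned no prototype, nets 9; deviating to the prototype nets 18 − 18 = 0.
Both types strictly prefer their assigned action; no profitable deviation.

Neither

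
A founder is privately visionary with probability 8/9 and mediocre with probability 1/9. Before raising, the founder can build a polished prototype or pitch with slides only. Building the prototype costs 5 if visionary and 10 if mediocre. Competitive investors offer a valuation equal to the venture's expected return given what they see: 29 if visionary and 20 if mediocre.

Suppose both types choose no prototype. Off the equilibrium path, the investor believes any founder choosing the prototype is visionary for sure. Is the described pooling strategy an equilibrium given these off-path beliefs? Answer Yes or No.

On path, the investor holds the prior and pays 8/9·29 + 1/9·20 = 28. Off path (the prototype), believing visionary, it pays 29.
visionary: no prototype nets 28; the prototype nets 29 − 5 = 24. visionary stays.
mediocre: no prototype nets 28; the prototype nets 29 − 10 = 19. mediocre stays.
No type deviates, so pooling is sustained.

Yes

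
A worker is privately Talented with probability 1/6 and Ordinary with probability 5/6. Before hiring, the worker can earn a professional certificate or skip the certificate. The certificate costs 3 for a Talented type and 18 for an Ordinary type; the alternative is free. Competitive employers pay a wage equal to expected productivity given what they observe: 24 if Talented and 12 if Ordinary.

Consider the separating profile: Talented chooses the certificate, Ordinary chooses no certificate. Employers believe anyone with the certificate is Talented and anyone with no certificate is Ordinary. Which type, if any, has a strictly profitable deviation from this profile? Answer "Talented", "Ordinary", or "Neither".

Neither

The certificate pays 24; no certificate pays 12.
Talented: assigned the certificate, nets 24 − 3 = 21; deviating to no certificate nets 12.
Ordinary: assigned no certificate, nets 12; deviating to the certificate nets 24 − 18 = 6.
Both types strictly prefer their assigned action; no profitable deviation.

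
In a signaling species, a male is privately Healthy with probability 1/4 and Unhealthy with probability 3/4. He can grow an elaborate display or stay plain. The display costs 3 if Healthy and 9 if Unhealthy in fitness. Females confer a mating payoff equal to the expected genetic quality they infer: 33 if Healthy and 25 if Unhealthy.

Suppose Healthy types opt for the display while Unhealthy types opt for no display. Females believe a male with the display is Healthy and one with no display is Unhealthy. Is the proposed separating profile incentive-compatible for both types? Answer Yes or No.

Under these beliefs, the display earns mating payoff 33 and no display earns mating payoff 25.
Healthy: the display nets 33 − 3 = 30; no display nets 25. Healthy prefers the display.
Unhealthy: the display nets 33 − 9 = 24; no display nets 25. Unhealthy prefers no display.
Neither type deviates, so the separating profile is an equilibrium.

Yes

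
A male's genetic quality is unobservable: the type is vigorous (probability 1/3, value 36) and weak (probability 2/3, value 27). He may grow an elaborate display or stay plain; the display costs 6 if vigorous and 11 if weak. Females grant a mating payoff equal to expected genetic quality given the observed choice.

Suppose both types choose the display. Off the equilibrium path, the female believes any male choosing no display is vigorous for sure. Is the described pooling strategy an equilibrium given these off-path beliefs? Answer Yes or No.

On path, the female holds the prior and pays 1/3·36 + 2/3·27 = 30. Off path (no display), believing vigorous, it pays 36.
vigorous: the display nets 30 − 6 = 24; no display nets 36. vigorous would deviate.
weak: the display nets 30 − 11 = 19; no display nets 36. weak would deviate.
A type deviates, so pooling fails.

No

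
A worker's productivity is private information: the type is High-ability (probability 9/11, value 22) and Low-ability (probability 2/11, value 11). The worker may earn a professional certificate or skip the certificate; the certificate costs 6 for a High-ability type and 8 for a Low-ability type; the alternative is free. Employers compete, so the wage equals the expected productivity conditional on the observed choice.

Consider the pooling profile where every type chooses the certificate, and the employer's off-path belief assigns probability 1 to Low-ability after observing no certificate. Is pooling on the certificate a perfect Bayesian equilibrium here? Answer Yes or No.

Yes

On path, the employer holds the prior and pays 9/11·22 + 2/11·11 = 20. Off path (no certificate), believing Low-ability, it pays 11.
High-ability: the certificate nets 20 − 6 = 14; no certificate nets 11. High-ability stays.
Low-ability: the certificate nets 20 − 8 = 12; no certificate nets 11. Low-ability stays.
No type deviates, so pooling is sustained.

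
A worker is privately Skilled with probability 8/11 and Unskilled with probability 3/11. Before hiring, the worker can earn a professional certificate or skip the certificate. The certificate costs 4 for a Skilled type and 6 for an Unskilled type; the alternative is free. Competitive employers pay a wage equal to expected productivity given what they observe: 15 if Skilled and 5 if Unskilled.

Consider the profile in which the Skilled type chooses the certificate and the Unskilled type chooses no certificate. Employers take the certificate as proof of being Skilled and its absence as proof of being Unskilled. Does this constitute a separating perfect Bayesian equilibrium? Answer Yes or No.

Under these beliefs, the certificate earns wage 15 and no certificate earns wage 5.
Skilled: the certificate nets 15 − 4 = 11; no certificate nets 5. Skilled prefers the certificate.
Unskilled: the certificate nets 15 − 6 = 9; no certificate nets 5. Unskilled would deviate to the certificate.
Unskilled has a profitable deviation, so the profile is not an equilibrium.

No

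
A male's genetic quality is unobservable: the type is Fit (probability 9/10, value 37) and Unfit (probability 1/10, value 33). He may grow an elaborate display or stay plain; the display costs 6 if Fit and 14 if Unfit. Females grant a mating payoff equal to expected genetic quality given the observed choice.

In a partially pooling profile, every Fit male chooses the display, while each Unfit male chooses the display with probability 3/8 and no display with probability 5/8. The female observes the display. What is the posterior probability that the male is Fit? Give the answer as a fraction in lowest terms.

24/25

P(the display) = (9/10)·1 + (1/10)·(3/8) = 15/16.
By Bayes' rule, P(Fit | the display) = (9/10) / (15/16) = 24/25.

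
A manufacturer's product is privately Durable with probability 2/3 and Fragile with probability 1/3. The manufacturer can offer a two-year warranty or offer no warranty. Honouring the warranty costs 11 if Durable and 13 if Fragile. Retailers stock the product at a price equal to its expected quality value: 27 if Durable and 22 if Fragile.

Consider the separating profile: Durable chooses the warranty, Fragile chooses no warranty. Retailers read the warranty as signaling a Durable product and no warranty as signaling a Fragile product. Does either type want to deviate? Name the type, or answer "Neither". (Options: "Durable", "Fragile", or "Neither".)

Durable

The warranty pays 27; no warranty pays 22.
Durable: assigned the warranty, nets 27 − 11 = 16; deviating to no warranty nets 22.
Fragile: assigned no warranty, nets 22; deviating to the warranty nets 27 − 13 = 14.
The Durable type gains 6 by deviating.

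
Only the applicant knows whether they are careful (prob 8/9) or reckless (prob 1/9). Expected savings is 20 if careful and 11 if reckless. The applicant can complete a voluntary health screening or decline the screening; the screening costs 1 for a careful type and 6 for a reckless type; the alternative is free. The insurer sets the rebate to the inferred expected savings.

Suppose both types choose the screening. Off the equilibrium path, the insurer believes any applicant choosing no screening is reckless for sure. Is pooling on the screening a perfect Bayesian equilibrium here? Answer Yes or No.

On path, the insurer holds the prior and pays 8/9·20 + 1/9·11 = 19. Off path (no screening), believing reckless, it pays 11.
careful: the screening nets 19 − 1 = 18; no screening nets 11. careful stays.
reckless: the screening nets 19 − 6 = 13; no screening nets 11. reckless stays.
No type deviates, so pooling is sustained.

Yes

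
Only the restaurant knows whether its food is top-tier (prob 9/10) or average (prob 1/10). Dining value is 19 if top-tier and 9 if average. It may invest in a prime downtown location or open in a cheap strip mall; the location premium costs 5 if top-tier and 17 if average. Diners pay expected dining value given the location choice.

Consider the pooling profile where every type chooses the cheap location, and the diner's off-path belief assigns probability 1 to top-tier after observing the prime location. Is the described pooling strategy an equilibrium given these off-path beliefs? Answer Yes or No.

Yes

On path, the diner holds the prior and pays 9/10·19 + 1/10·9 = 18. Off path (the prime location), believing top-tier, it pays 19.
top-tier: the cheap location nets 18; the prime location nets 19 − 5 = 14. top-tier stays.
average: the cheap location nets 18; the prime location nets 19 − 17 = 2. average stays.
No type deviates, so pooling is sustained.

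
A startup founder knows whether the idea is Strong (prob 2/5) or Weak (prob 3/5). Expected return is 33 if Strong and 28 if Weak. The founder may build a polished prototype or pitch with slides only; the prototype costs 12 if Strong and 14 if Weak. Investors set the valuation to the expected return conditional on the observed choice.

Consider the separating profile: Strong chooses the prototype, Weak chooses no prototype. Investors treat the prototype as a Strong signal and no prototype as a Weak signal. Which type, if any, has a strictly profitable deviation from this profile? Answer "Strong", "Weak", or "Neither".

Strong

The prototype pays 33; no prototype pays 28.
Strong: assigned the prototype, nets 33 − 12 = 21; deviating to no prototype nets 28.
Weak: assigned no prototype, nets 28; deviating to the prototype nets 33 − 14 = 19.
The Strong type gains 7 by deviating.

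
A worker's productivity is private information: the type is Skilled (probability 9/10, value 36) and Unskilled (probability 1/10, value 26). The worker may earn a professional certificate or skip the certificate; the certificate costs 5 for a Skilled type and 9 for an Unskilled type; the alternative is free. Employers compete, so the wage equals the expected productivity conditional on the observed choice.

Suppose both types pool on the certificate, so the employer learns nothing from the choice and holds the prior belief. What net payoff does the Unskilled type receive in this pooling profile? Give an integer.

26

Pooled wage = 9/10·36 + 1/10·26 = 35.
Unskilled pays cost 9 for the certificate, so net payoff = 35 − 9 = 26.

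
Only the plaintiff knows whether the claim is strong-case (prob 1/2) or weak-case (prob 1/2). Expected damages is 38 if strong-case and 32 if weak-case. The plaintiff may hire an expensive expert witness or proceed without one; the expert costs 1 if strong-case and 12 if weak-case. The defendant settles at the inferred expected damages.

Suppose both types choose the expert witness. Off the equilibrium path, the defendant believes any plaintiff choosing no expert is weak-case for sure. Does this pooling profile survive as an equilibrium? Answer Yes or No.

No

On path, the defendant holds the prior and pays 1/2·38 + 1/2·32 = 35. Off path (no expert), believing weak-case, it pays 32.
strong-case: the expert witness nets 35 − 1 = 34; no expert nets 32. strong-case stays.
weak-case: the expert witness nets 35 − 12 = 23; no expert nets 32. weak-case would deviate.
A type deviates, so pooling fails.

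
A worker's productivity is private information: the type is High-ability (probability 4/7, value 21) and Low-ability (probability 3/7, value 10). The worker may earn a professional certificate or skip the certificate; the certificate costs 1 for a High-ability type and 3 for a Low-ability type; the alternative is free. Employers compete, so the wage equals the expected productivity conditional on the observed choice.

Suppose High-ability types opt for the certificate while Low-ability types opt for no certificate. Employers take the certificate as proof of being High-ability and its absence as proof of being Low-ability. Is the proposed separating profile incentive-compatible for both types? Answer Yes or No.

No

Under these beliefs, the certificate earns wage 21 and no certificate earns wage 10.
High-ability: the certificate nets 21 − 1 = 20; no certificate nets 10. High-ability prefers the certificate.
Low-ability: the certificate nets 21 − 3 = 18; no certificate nets 10. Low-ability would deviate to the certificate.
Low-ability has a profitable deviation, so the profile is not an equilibrium.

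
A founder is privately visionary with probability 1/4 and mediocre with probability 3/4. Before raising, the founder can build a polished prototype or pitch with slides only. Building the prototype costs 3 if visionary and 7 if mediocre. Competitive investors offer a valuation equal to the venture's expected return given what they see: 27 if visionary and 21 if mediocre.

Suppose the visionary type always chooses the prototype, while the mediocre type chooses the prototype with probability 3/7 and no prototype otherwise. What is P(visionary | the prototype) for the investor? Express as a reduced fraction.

P(the prototype) = (1/4)·1 + (3/4)·(3/7) = 4/7.
By Bayes' rule, P(visionary | the prototype) = (1/4) / (4/7) = 7/16.

7/16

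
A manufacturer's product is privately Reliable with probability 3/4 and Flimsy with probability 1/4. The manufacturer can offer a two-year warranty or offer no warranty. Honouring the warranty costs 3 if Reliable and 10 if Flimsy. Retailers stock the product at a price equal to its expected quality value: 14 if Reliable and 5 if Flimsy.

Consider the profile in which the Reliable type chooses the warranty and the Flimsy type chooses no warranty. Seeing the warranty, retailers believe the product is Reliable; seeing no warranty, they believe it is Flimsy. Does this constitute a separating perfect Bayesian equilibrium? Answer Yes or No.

Under these beliefs, the warranty earns price 14 and no warranty earns price 5.
Reliable: the warranty nets 14 − 3 = 11; no warranty nets 5. Reliable prefers the warranty.
Flimsy: the warranty nets 14 − 10 = 4; no warranty nets 5. Flimsy prefers no warranty.
Neither type deviates, so the separating profile is an equilibrium.

Yes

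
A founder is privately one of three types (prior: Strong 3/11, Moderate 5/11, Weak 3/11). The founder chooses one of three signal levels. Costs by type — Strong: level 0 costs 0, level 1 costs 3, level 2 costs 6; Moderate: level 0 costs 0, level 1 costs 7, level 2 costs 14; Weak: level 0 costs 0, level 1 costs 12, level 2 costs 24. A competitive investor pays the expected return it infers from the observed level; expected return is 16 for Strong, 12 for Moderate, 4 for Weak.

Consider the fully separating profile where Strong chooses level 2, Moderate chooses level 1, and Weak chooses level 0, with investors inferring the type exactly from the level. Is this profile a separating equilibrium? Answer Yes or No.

Yes

Separating valuations: level 2 → 16, level 1 → 12, level 0 → 4.
Strong (assigned level 2): level 0: 4 − 0 = 4; level 1: 12 − 3 = 9; level 2: 16 − 6 = 10. Strong stays.
Moderate (assigned level 1): level 0: 4 − 0 = 4; level 1: 12 − 7 = 5; level 2: 16 − 14 = 2. Moderate stays.
Weak (assigned level 0): level 0: 4 − 0 = 4; level 1: 12 − 12 = 0; level 2: 16 − 24 = -8. Weak stays.
Every type prefers its assigned level; separation holds.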